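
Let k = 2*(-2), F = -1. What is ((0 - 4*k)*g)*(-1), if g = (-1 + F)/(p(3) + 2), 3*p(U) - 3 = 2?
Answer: 96/11 ≈ 8.7273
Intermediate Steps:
p(U) = 5/3 (p(U) = 1 + (1/3)*2 = 1 + 2/3 = 5/3)
g = -6/11 (g = (-1 - 1)/(5/3 + 2) = -2/11/3 = -2*3/11 = -6/11 ≈ -0.54545)
k = -4
((0 - 4*k)*g)*(-1) = ((0 - 4*(-4))*(-6/11))*(-1) = ((0 + 16)*(-6/11))*(-1) = (16*(-6/11))*(-1) = -96/11*(-1) = 96/11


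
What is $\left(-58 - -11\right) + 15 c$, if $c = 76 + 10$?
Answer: $1243$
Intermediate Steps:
$c = 86$
$\left(-58 - -11\right) + 15 c = \left(-58 - -11\right) + 15 \cdot 86 = \left(-58 + 11\right) + 1290 = -47 + 1290 = 1243$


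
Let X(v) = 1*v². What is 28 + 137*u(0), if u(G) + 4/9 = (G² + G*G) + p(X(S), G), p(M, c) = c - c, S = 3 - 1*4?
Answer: -296/9 ≈ -32.889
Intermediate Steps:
S = -1 (S = 3 - 4 = -1)
X(v) = v²
p(M, c) = 0
u(G) = -4/9 + 2*G² (u(G) = -4/9 + ((G² + G*G) + 0) = -4/9 + ((G² + G²) + 0) = -4/9 + (2*G² + 0) = -4/9 + 2*G²)
28 + 137*u(0) = 28 + 137*(-4/9 + 2*0²) = 28 + 137*(-4/9 + 2*0) = 28 + 137*(-4/9 + 0) = 28 + 137*(-4/9) = 28 - 548/9 = -296/9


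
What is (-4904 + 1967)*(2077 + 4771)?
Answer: -20112576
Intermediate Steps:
(-4904 + 1967)*(2077 + 4771) = -2937*6848 = -20112576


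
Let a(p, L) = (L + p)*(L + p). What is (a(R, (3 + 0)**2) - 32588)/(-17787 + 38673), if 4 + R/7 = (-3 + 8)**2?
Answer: -4126/10443 ≈ -0.39510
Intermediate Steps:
R = 147 (R = -28 + 7*(-3 + 8)**2 = -28 + 7*5**2 = -28 + 7*25 = -28 + 175 = 147)
a(p, L) = (L + p)**2
(a(R, (3 + 0)**2) - 32588)/(-17787 + 38673) = (((3 + 0)**2 + 147)**2 - 32588)/(-17787 + 38673) = ((3**2 + 147)**2 - 32588)/20886 = ((9 + 147)**2 - 32588)*(1/20886) = (156**2 - 32588)*(1/20886) = (24336 - 32588)*(1/20886) = -8252*1/20886 = -4126/10443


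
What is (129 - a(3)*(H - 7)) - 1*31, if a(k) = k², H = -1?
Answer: 170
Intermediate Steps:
(129 - a(3)*(H - 7)) - 1*31 = (129 - 3²*(-1 - 7)) - 1*31 = (129 - 9*(-8)) - 31 = (129 - 1*(-72)) - 31 = (129 + 72) - 31 = 201 - 31 = 170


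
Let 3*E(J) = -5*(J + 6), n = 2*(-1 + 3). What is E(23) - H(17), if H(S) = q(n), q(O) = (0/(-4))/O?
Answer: -145/3 ≈ -48.333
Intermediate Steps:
n = 4 (n = 2*2 = 4)
E(J) = -10 - 5*J/3 (E(J) = (-5*(J + 6))/3 = (-5*(6 + J))/3 = (-30 - 5*J)/3 = -10 - 5*J/3)
q(O) = 0 (q(O) = (0*(-¼))/O = 0/O = 0)
H(S) = 0
E(23) - H(17) = (-10 - 5/3*23) - 1*0 = (-10 - 115/3) + 0 = -145/3 + 0 = -145/3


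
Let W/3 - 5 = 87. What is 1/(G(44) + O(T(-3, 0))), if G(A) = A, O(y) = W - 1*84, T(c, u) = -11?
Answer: 1/236 ≈ 0.0042373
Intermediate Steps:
W = 276 (W = 15 + 3*87 = 15 + 261 = 276)
O(y) = 192 (O(y) = 276 - 1*84 = 276 - 84 = 192)
1/(G(44) + O(T(-3, 0))) = 1/(44 + 192) = 1/236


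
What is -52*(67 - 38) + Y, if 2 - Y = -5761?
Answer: 4255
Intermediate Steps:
Y = 5763 (Y = 2 - 1*(-5761) = 2 + 5761 = 5763)
-52*(67 - 38) + Y = -52*(67 - 38) + 5763 = -52*29 + 5763 = -1508 + 5763 = 4255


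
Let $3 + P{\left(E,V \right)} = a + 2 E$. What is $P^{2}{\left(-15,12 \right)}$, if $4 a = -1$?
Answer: $\frac{17689}{16} \approx 1105.6$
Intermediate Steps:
$a = - \frac{1}{4}$ ($a = \frac{1}{4} \left(-1\right) = - \frac{1}{4} \approx -0.25$)
$P{\left(E,V \right)} = - \frac{13}{4} + 2 E$ ($P{\left(E,V \right)} = -3 + \left(- \frac{1}{4} + 2 E\right) = - \frac{13}{4} + 2 E$)
$P^{2}{\left(-15,12 \right)} = \left(- \frac{13}{4} + 2 \left(-15\right)\right)^{2} = \left(- \frac{13}{4} - 30\right)^{2} = \left(- \frac{133}{4}\right)^{2} = \frac{17689}{16}$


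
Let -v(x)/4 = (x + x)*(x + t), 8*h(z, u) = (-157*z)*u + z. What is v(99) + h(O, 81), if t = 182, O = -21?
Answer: -378345/2 ≈ -1.8917e+5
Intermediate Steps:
h(z, u) = z/8 - 157*u*z/8 (h(z, u) = ((-157*z)*u + z)/8 = (-157*u*z + z)/8 = (z - 157*u*z)/8 = z/8 - 157*u*z/8)
v(x) = -8*x*(182 + x) (v(x) = -4*(x + x)*(x + 182) = -4*2*x*(182 + x) = -8*x*(182 + x))
v(99) + h(O, 81) = -8*99*(182 + 99) + (1/8)*(-21)*(1 - 157*81) = -8*99*281 + (1/8)*(-21)*(1 - 12717) = -222552 + (1/8)*(-21)*(-12716) = -222552 + 66759/2 = -378345/2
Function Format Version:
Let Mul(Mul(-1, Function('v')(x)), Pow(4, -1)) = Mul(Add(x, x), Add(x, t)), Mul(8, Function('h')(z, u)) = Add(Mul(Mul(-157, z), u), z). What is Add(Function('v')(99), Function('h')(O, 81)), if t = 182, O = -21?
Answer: Rational(-378345, 2) ≈ -1.8917e+5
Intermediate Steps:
Function('h')(z, u) = Add(Mul(Rational(1, 8), z), Mul(Rational(-157, 8), u, z)) (Function('h')(z, u) = Mul(Rational(1, 8), Add(Mul(Mul(-157, z), u), z)) = Mul(Rational(1, 8), Add(Mul(-157, u, z), z)) = Mul(Rational(1, 8), Add(z, Mul(-157, u, z))) = Add(Mul(Rational(1, 8), z), Mul(Rational(-157, 8), u, z)))
Function('v')(x) = Mul(-8, x, Add(182, x)) (Function('v')(x) = Mul(-4, Mul(Add(x, x), Add(x, 182))) = Mul(-4, Mul(Mul(2, x), Add(182, x))) = Mul(-4, Mul(2, x, Add(182, x))) = Mul(-8, x, Add(182, x)))
Add(Function('v')(99), Function('h')(O, 81)) = Add(Mul(-8, 99, Add(182, 99)), Mul(Rational(1, 8), -21, Add(1, Mul(-157, 81)))) = Add(Mul(-8, 99, 281), Mul(Rational(1, 8), -21, Add(1, -12717))) = Add(-222552, Mul(Rational(1, 8), -21, -12716)) = Add(-222552, Rational(66759, 2)) = Rational(-378345, 2)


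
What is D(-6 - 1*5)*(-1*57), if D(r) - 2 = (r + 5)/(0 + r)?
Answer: -1596/11 ≈ -145.09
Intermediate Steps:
D(r) = 2 + (5 + r)/r (D(r) = 2 + (r + 5)/(0 + r) = 2 + (5 + r)/r)
D(-6 - 1*5)*(-1*57) = (3 + 5/(-6 - 1*5))*(-1*57) = (3 + 5/(-6 - 5))*(-57) = (3 + 5/(-11))*(-57) = (3 + 5*(-1/11))*(-57) = (3 - 5/11)*(-57) = (28/11)*(-57) = -1596/11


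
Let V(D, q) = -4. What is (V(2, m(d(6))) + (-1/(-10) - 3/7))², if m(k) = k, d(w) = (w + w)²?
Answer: 91809/4900 ≈ 18.737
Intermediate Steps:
d(w) = 4*w² (d(w) = (2*w)² = 4*w²)
(V(2, m(d(6))) + (-1/(-10) - 3/7))² = (-4 + (-1/(-10) - 3/7))² = (-4 + (-1*(-⅒) - 3*⅐))² = (-4 + (⅒ - 3/7))² = (-4 - 23/70)² = (-303/70)² = 91809/4900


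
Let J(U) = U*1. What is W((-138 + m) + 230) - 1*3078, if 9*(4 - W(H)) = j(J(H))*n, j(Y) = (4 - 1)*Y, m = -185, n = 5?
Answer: -2919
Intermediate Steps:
J(U) = U
j(Y) = 3*Y
W(H) = 4 - 5*H/3 (W(H) = 4 - 3*H*5/9 = 4 - 5*H/3)
W((-138 + m) + 230) - 1*3078 = (4 - 5*((-138 - 185) + 230)/3) - 1*3078 = (4 - 5*(-323 + 230)/3) - 3078 = (4 - 5/3*(-93)) - 3078 = (4 + 155) - 3078 = 159 - 3078 = -2919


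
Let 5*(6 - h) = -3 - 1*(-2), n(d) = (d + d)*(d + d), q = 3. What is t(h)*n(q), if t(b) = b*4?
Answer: 4464/5 ≈ 892.80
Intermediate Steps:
n(d) = 4*d**2 (n(d) = (2*d)*(2*d) = 4*d**2)
h = 31/5 (h = 6 - (-3 - 1*(-2))/5 = 6 - (-3 + 2)/5 = 6 - 1/5*(-1) = 6 + 1/5 = 31/5 ≈ 6.2000)
t(b) = 4*b
t(h)*n(q) = (4*(31/5))*(4*3**2) = 124*(4*9)/5 = (124/5)*36 = 4464/5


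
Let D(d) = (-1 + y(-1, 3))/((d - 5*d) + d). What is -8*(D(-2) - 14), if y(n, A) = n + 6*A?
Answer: 272/3 ≈ 90.667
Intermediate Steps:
D(d) = -16/(3*d) (D(d) = (-1 + (-1 + 6*3))/((d - 5*d) + d) = (-1 + (-1 + 18))/(-4*d + d) = (-1 + 17)/((-3*d)) = 16*(-1/(3*d)) = -16/(3*d))
-8*(D(-2) - 14) = -8*(-16/3/(-2) - 14) = -8*(-16/3*(-1/2) - 14) = -8*(8/3 - 14) = -8*(-34/3) = 272/3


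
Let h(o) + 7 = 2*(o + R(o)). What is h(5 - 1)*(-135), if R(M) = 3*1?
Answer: -945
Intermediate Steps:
R(M) = 3
h(o) = -1 + 2*o (h(o) = -7 + 2*(o + 3) = -7 + 2*(3 + o) = -7 + (6 + 2*o) = -1 + 2*o)
h(5 - 1)*(-135) = (-1 + 2*(5 - 1))*(-135) = (-1 + 2*4)*(-135) = (-1 + 8)*(-135) = 7*(-135) = -945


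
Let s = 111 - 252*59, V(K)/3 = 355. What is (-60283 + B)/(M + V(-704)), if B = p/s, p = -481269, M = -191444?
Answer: 296371654/936474301 ≈ 0.31648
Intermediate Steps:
V(K) = 1065 (V(K) = 3*355 = 1065)
s = -14757 (s = 111 - 14868 = -14757)
B = 160423/4919 (B = -481269/(-14757) = -481269*(-1/14757) = 160423/4919 ≈ 32.613)
(-60283 + B)/(M + V(-704)) = (-60283 + 160423/4919)/(-191444 + 1065) = -296371654/4919/(-190379) = -296371654/4919*(-1/190379) = 296371654/936474301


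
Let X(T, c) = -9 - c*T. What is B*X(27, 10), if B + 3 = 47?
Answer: -12276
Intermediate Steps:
B = 44 (B = -3 + 47 = 44)
X(T, c) = -9 - T*c
B*X(27, 10) = 44*(-9 - 1*27*10) = 44*(-9 - 270) = 44*(-279) = -12276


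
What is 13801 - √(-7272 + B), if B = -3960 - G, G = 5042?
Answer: 13801 - I*√16274 ≈ 13801.0 - 127.57*I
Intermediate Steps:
B = -9002 (B = -3960 - 1*5042 = -3960 - 5042 = -9002)
13801 - √(-7272 + B) = 13801 - √(-7272 - 9002) = 13801 - √(-16274) = 13801 - I*√16274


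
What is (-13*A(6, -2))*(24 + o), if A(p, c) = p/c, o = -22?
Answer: 78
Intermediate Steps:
(-13*A(6, -2))*(24 + o) = (-78/(-2))*(24 - 22) = -78*(-1)/2*2 = -13*(-3)*2 = 39*2 = 78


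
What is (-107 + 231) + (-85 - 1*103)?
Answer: -64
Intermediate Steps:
(-107 + 231) + (-85 - 1*103) = 124 + (-85 - 103) = 124 - 188 = -64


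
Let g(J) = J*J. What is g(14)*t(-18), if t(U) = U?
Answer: -3528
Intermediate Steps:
g(J) = J²
g(14)*t(-18) = 14²*(-18) = 196*(-18) = -3528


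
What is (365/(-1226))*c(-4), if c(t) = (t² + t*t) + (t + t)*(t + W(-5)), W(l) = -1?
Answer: -13140/613 ≈ -21.436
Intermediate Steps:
c(t) = 2*t² + 2*t*(-1 + t) (c(t) = (t² + t*t) + (t + t)*(t - 1) = (t² + t²) + (2*t)*(-1 + t) = 2*t² + 2*t*(-1 + t))
(365/(-1226))*c(-4) = (365/(-1226))*(2*(-4)*(-1 + 2*(-4))) = (365*(-1/1226))*(2*(-4)*(-1 - 8)) = -365*(-4)*(-9)/613 = -365/1226*72 = -13140/613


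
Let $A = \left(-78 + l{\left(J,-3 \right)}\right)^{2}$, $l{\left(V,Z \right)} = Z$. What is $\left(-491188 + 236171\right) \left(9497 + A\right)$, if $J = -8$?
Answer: $-4095062986$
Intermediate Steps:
$A = 6561$ ($A = \left(-78 - 3\right)^{2} = \left(-81\right)^{2} = 6561$)
$\left(-491188 + 236171\right) \left(9497 + A\right) = \left(-491188 + 236171\right) \left(9497 + 6561\right) = \left(-255017\right) 16058 = -4095062986$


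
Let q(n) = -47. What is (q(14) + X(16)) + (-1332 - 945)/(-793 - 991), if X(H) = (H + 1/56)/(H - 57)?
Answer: -5902727/128002 ≈ -46.114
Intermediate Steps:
X(H) = (1/56 + H)/(-57 + H) (X(H) = (H + 1/56)/(-57 + H) = (1/56 + H)/(-57 + H))
(q(14) + X(16)) + (-1332 - 945)/(-793 - 991) = (-47 + (1/56 + 16)/(-57 + 16)) + (-1332 - 945)/(-793 - 991) = (-47 + (897/56)/(-41)) - 2277/(-1784) = (-47 - 1/41*897/56) - 2277*(-1/1784) = (-47 - 897/2296) + 2277/1784 = -108809/2296 + 2277/1784 = -5902727/128002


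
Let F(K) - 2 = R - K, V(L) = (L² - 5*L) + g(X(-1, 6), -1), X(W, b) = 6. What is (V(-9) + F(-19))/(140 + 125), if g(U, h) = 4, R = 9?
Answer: 32/53 ≈ 0.60377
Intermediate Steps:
V(L) = 4 + L² - 5*L (V(L) = (L² - 5*L) + 4 = 4 + L² - 5*L)
F(K) = 11 - K (F(K) = 2 + (9 - K) = 11 - K)
(V(-9) + F(-19))/(140 + 125) = ((4 + (-9)² - 5*(-9)) + (11 - 1*(-19)))/(140 + 125) = ((4 + 81 + 45) + (11 + 19))/265 = (130 + 30)*(1/265) = 160*(1/265) = 32/53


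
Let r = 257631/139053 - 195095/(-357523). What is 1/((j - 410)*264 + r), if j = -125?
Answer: -16571548573/2340525774599504 ≈ -7.0803e-6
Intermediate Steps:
r = 39745851016/16571548573 (r = 257631*(1/139053) - 195095*(-1/357523) = 85877/46351 + 195095/357523 = 39745851016/16571548573 ≈ 2.3984)
1/((j - 410)*264 + r) = 1/((-125 - 410)*264 + 39745851016/16571548573) = 1/(-535*264 + 39745851016/16571548573) = 1/(-141240 + 39745851016/16571548573) = 1/(-2340525774599504/16571548573) = -16571548573/2340525774599504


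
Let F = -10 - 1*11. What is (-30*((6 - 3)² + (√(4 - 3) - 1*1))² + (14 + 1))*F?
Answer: 50715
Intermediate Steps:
F = -21 (F = -10 - 11 = -21)
(-30*((6 - 3)² + (√(4 - 3) - 1*1))² + (14 + 1))*F = (-30*((6 - 3)² + (√(4 - 3) - 1*1))² + (14 + 1))*(-21) = (-30*(3² + (√1 - 1))² + 15)*(-21) = (-30*(9 + (1 - 1))² + 15)*(-21) = (-30*(9 + 0)² + 15)*(-21) = (-30*9² + 15)*(-21) = (-30*81 + 15)*(-21) = (-2430 + 15)*(-21) = -2415*(-21) = 50715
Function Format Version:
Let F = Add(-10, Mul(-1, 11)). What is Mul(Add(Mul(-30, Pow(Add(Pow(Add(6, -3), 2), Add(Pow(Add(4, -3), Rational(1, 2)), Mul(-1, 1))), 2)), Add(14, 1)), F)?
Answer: 50715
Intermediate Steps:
F = -21 (F = Add(-10, -11) = -21)
Mul(Add(Mul(-30, Pow(Add(Pow(Add(6, -3), 2), Add(Pow(Add(4, -3), Rational(1, 2)), Mul(-1, 1))), 2)), Add(14, 1)), F) = Mul(Add(Mul(-30, Pow(Add(Pow(Add(6, -3), 2), Add(Pow(Add(4, -3), Rational(1, 2)), Mul(-1, 1))), 2)), Add(14, 1)), -21) = Mul(Add(Mul(-30, Pow(Add(Pow(3, 2), Add(Pow(1, Rational(1, 2)), -1)), 2)), 15), -21) = Mul(Add(Mul(-30, Pow(Add(9, Add(1, -1)), 2)), 15), -21) = Mul(Add(Mul(-30, Pow(Add(9, 0), 2)), 15), -21) = Mul(Add(Mul(-30, Pow(9, 2)), 15), -21) = Mul(Add(Mul(-30, 81), 15), -21) = Mul(Add(-2430, 15), -21) = Mul(-2415, -21) = 50715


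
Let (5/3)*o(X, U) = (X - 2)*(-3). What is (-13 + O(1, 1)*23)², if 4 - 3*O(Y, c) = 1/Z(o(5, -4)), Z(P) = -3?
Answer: 33124/81 ≈ 408.94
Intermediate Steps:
o(X, U) = 18/5 - 9*X/5 (o(X, U) = 3*((X - 2)*(-3))/5 = 3*((-2 + X)*(-3))/5 = 3*(6 - 3*X)/5 = 18/5 - 9*X/5)
O(Y, c) = 13/9 (O(Y, c) = 4/3 - ⅓/(-3) = 4/3 - ⅓*(-⅓) = 4/3 + ⅑ = 13/9)
(-13 + O(1, 1)*23)² = (-13 + (13/9)*23)² = (-13 + 299/9)² = (182/9)² = 33124/81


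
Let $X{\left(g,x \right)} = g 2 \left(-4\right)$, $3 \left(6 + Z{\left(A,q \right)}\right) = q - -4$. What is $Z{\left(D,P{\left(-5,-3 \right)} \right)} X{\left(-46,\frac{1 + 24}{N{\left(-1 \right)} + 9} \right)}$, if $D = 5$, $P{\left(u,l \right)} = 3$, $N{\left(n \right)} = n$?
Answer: $- \frac{4048}{3} \approx -1349.3$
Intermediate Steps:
$Z{\left(A,q \right)} = - \frac{14}{3} + \frac{q}{3}$ ($Z{\left(A,q \right)} = -6 + \frac{q - -4}{3} = -6 + \frac{q + \left(-1 + 5\right)}{3} = -6 + \frac{q + 4}{3} = -6 + \frac{4 + q}{3} = -6 + \left(\frac{4}{3} + \frac{q}{3}\right) = - \frac{14}{3} + \frac{q}{3}$)
$X{\left(g,x \right)} = - 8 g$ ($X{\left(g,x \right)} = 2 g \left(-4\right) = - 8 g$)
$Z{\left(D,P{\left(-5,-3 \right)} \right)} X{\left(-46,\frac{1 + 24}{N{\left(-1 \right)} + 9} \right)} = \left(- \frac{14}{3} + \frac{1}{3} \cdot 3\right) \left(\left(-8\right) \left(-46\right)\right) = \left(- \frac{14}{3} + 1\right) 368 = \left(- \frac{11}{3}\right) 368 = - \frac{4048}{3}$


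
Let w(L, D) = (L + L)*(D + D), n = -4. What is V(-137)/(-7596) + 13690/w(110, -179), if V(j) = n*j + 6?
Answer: -3690557/14956524 ≈ -0.24675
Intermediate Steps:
w(L, D) = 4*D*L (w(L, D) = (2*L)*(2*D) = 4*D*L)
V(j) = 6 - 4*j (V(j) = -4*j + 6 = 6 - 4*j)
V(-137)/(-7596) + 13690/w(110, -179) = (6 - 4*(-137))/(-7596) + 13690/((4*(-179)*110)) = (6 + 548)*(-1/7596) + 13690/(-78760) = 554*(-1/7596) + 13690*(-1/78760) = -277/3798 - 1369/7876 = -3690557/14956524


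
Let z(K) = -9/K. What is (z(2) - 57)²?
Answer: 15129/4 ≈ 3782.3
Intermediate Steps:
(z(2) - 57)² = (-9/2 - 57)² = (-123/2)² = 15129/4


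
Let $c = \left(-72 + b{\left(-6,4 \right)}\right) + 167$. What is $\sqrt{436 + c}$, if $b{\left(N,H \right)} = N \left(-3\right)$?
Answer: $3 \sqrt{61} \approx 23.431$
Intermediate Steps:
$b{\left(N,H \right)} = - 3 N$
$c = 113$ ($c = \left(-72 - -18\right) + 167 = \left(-72 + 18\right) + 167 = -54 + 167 = 113$)
$\sqrt{436 + c} = \sqrt{436 + 113} = \sqrt{549} = 3 \sqrt{61}$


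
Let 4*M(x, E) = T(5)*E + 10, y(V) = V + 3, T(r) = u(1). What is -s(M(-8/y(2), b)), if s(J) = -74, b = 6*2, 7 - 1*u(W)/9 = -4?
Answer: 74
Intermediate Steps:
u(W) = 99 (u(W) = 63 - 9*(-4) = 63 + 36 = 99)
T(r) = 99
y(V) = 3 + V
b = 12
M(x, E) = 5/2 + 99*E/4 (M(x, E) = (99*E + 10)/4 = (10 + 99*E)/4 = 5/2 + 99*E/4)
-s(M(-8/y(2), b)) = -1*(-74) = 74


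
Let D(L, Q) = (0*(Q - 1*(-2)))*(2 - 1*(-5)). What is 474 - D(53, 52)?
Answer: 474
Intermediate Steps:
D(L, Q) = 0 (D(L, Q) = (0*(Q + 2))*(2 + 5) = (0*(2 + Q))*7 = 0*7 = 0)
474 - D(53, 52) = 474 - 1*0 = 474 + 0 = 474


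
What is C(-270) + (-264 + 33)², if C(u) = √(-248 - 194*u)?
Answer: 53361 + 2*√13033 ≈ 53589.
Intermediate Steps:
C(-270) + (-264 + 33)² = √(-248 - 194*(-270)) + (-264 + 33)² = √(-248 + 52380) + (-231)² = √52132 + 53361 = 2*√13033 + 53361 = 53361 + 2*√13033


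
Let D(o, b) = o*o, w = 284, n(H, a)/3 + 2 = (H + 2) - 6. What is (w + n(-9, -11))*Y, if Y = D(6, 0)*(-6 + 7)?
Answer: 8604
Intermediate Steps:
n(H, a) = -18 + 3*H (n(H, a) = -6 + 3*((H + 2) - 6) = -6 + 3*((2 + H) - 6) = -6 + 3*(-4 + H) = -6 + (-12 + 3*H) = -18 + 3*H)
D(o, b) = o**2
Y = 36 (Y = 6**2*(-6 + 7) = 36*1 = 36)
(w + n(-9, -11))*Y = (284 + (-18 + 3*(-9)))*36 = (284 + (-18 - 27))*36 = (284 - 45)*36 = 239*36 = 8604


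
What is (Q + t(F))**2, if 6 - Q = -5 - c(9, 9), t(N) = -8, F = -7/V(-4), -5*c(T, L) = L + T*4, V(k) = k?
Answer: 36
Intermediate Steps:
c(T, L) = -4*T/5 - L/5 (c(T, L) = -(L + T*4)/5 = -(L + 4*T)/5 = -4*T/5 - L/5)
F = 7/4 (F = -7/(-4) = -7*(-1/4) = 7/4 ≈ 1.7500)
Q = 2 (Q = 6 - (-5 - (-4/5*9 - 1/5*9)) = 6 - (-5 - (-36/5 - 9/5)) = 6 - (-5 - 1*(-9)) = 6 - (-5 + 9) = 6 - 1*4 = 6 - 4 = 2)
(Q + t(F))**2 = (2 - 8)**2 = (-6)**2 = 36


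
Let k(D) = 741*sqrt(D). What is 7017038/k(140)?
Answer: 501217*sqrt(35)/3705 ≈ 800.33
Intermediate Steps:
7017038/k(140) = 7017038/((741*sqrt(140))) = 7017038/((741*(2*sqrt(35)))) = 7017038/((1482*sqrt(35))) = 7017038*(sqrt(35)/51870) = 501217*sqrt(35)/3705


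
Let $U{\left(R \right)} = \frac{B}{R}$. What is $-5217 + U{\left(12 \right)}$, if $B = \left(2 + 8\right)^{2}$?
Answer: $- \frac{15626}{3} \approx -5208.7$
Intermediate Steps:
$B = 100$ ($B = 10^{2} = 100$)
$U{\left(R \right)} = \frac{100}{R}$
$-5217 + U{\left(12 \right)} = -5217 + \frac{100}{12} = -5217 + 100 \cdot \frac{1}{12} = -5217 + \frac{25}{3} = - \frac{15626}{3}$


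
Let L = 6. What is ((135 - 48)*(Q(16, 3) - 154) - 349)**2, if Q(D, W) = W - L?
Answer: 196224064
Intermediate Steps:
Q(D, W) = -6 + W (Q(D, W) = W - 1*6 = W - 6 = -6 + W)
((135 - 48)*(Q(16, 3) - 154) - 349)**2 = ((135 - 48)*((-6 + 3) - 154) - 349)**2 = (87*(-3 - 154) - 349)**2 = (87*(-157) - 349)**2 = (-13659 - 349)**2 = (-14008)**2 = 196224064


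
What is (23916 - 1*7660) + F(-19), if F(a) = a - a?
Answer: 16256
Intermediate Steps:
F(a) = 0
(23916 - 1*7660) + F(-19) = (23916 - 1*7660) + 0 = (23916 - 7660) + 0 = 16256 + 0 = 16256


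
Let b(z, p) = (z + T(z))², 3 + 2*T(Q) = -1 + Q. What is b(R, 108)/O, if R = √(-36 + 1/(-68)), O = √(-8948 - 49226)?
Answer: -3*√8380478/58174 + 20953*I*√58174/15823328 ≈ -0.14929 + 0.31938*I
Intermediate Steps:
O = I*√58174 (O = √(-58174) = I*√58174 ≈ 241.19*I)
T(Q) = -2 + Q/2 (T(Q) = -3/2 + (-1 + Q)/2 = -3/2 + (-½ + Q/2) = -2 + Q/2)
R = I*√41633/34 (R = √(-36 - 1/68) = √(-2449/68) = I*√41633/34 ≈ 6.0012*I)
b(z, p) = (-2 + 3*z/2)² (b(z, p) = (z + (-2 + z/2))² = (-2 + 3*z/2)²)
b(R, 108)/O = ((-4 + 3*(I*√41633/34))²/4)/((I*√58174)) = ((-4 + 3*I*√41633/34)²/4)*(-I*√58174/58174) = -I*√58174*(-4 + 3*I*√41633/34)²/232696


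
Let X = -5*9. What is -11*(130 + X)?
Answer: -935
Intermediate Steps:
X = -45
-11*(130 + X) = -11*(130 - 45) = -11*85 = -935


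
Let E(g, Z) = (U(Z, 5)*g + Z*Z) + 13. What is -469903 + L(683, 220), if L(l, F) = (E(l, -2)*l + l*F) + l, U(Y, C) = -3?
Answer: -1706816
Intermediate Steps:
E(g, Z) = 13 + Z² - 3*g (E(g, Z) = (-3*g + Z*Z) + 13 = (-3*g + Z²) + 13 = (Z² - 3*g) + 13 = 13 + Z² - 3*g)
L(l, F) = l + F*l + l*(17 - 3*l) (L(l, F) = ((13 + (-2)² - 3*l)*l + l*F) + l = ((13 + 4 - 3*l)*l + F*l) + l = ((17 - 3*l)*l + F*l) + l = (l*(17 - 3*l) + F*l) + l = (F*l + l*(17 - 3*l)) + l = l + F*l + l*(17 - 3*l))
-469903 + L(683, 220) = -469903 + 683*(18 + 220 - 3*683) = -469903 + 683*(18 + 220 - 2049) = -469903 + 683*(-1811) = -469903 - 1236913 = -1706816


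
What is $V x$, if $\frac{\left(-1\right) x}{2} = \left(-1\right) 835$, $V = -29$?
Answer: $-48430$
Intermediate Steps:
$x = 1670$ ($x = - 2 \left(\left(-1\right) 835\right) = \left(-2\right) \left(-835\right) = 1670$)
$V x = \left(-29\right) 1670 = -48430$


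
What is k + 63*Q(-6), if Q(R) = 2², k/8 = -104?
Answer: -580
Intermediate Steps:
k = -832 (k = 8*(-104) = -832)
Q(R) = 4
k + 63*Q(-6) = -832 + 63*4 = -832 + 252 = -580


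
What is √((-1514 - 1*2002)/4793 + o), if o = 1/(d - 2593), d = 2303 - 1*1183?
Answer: I*√36598520023629/7060089 ≈ 0.85688*I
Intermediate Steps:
d = 1120 (d = 2303 - 1183 = 1120)
o = -1/1473 (o = 1/(1120 - 2593) = 1/(-1473) = -1/1473 ≈ -0.00067889)
√((-1514 - 1*2002)/4793 + o) = √((-1514 - 1*2002)/4793 - 1/1473) = √((-1514 - 2002)*(1/4793) - 1/1473) = √(-3516*1/4793 - 1/1473) = √(-3516/4793 - 1/1473) = √(-5183861/7060089) = I*√36598520023629/7060089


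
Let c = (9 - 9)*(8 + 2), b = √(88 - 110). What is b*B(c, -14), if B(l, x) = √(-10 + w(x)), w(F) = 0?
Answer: -2*√55 ≈ -14.832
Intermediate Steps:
b = I*√22 (b = √(-22) = I*√22 ≈ 4.6904*I)
c = 0 (c = 0*10 = 0)
B(l, x) = I*√10 (B(l, x) = √(-10 + 0) = √(-10) = I*√10)
b*B(c, -14) = (I*√22)*(I*√10) = -2*√55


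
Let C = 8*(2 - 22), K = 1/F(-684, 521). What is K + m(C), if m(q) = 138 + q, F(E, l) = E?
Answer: -15049/684 ≈ -22.001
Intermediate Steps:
K = -1/684 (K = 1/(-684) = -1/684 ≈ -0.0014620)
C = -160 (C = 8*(-20) = -160)
K + m(C) = -1/684 + (138 - 160) = -1/684 - 22 = -15049/684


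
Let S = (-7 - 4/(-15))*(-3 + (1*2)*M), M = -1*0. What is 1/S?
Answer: 5/101 ≈ 0.049505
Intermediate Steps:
M = 0
S = 101/5 (S = (-7 - 4/(-15))*(-3 + (1*2)*0) = (-7 - 4*(-1)/15)*(-3 + 2*0) = (-7 - 1*(-4/15))*(-3 + 0) = (-7 + 4/15)*(-3) = -101/15*(-3) = 101/5 ≈ 20.200)
1/S = 1/(101/5) = 5/101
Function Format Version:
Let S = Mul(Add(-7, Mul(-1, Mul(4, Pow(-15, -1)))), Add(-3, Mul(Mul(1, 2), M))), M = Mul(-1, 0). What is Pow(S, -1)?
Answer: Rational(5, 101) ≈ 0.049505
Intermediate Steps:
M = 0
S = Rational(101, 5) (S = Mul(Add(-7, Mul(-1, Mul(4, Pow(-15, -1)))), Add(-3, Mul(Mul(1, 2), 0))) = Mul(Add(-7, Mul(-1, Mul(4, Rational(-1, 15)))), Add(-3, Mul(2, 0))) = Mul(Add(-7, Mul(-1, Rational(-4, 15))), Add(-3, 0)) = Mul(Add(-7, Rational(4, 15)), -3) = Mul(Rational(-101, 15), -3) = Rational(101, 5) ≈ 20.200)
Pow(S, -1) = Pow(Rational(101, 5), -1) = Rational(5, 101)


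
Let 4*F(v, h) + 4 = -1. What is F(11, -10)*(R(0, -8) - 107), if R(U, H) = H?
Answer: 575/4 ≈ 143.75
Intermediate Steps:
F(v, h) = -5/4 (F(v, h) = -1 + (¼)*(-1) = -1 - ¼ = -5/4)
F(11, -10)*(R(0, -8) - 107) = -5*(-8 - 107)/4 = -5/4*(-115) = 575/4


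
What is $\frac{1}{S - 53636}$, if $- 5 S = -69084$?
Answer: $- \frac{5}{199096} \approx -2.5114 \cdot 10^{-5}$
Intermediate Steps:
$S = \frac{69084}{5}$ ($S = \left(- \frac{1}{5}\right) \left(-69084\right) = \frac{69084}{5} \approx 13817.0$)
$\frac{1}{S - 53636} = \frac{1}{\frac{69084}{5} - 53636} = \frac{1}{- \frac{199096}{5}} = - \frac{5}{199096}$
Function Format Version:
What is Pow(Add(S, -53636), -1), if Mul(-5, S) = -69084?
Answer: Rational(-5, 199096) ≈ -2.5114e-5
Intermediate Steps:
S = Rational(69084, 5) (S = Mul(Rational(-1, 5), -69084) = Rational(69084, 5) ≈ 13817.)
Pow(Add(S, -53636), -1) = Pow(Add(Rational(69084, 5), -53636), -1) = Pow(Rational(-199096, 5), -1) = Rational(-5, 199096)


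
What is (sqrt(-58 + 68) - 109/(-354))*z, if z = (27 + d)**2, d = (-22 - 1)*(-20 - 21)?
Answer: 51279050/177 + 940900*sqrt(10) ≈ 3.2651e+6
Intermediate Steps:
d = 943 (d = -23*(-41) = 943)
z = 940900 (z = (27 + 943)**2 = 970**2 = 940900)
(sqrt(-58 + 68) - 109/(-354))*z = (sqrt(-58 + 68) - 109/(-354))*940900 = (sqrt(10) - 109*(-1/354))*940900 = (sqrt(10) + 109/354)*940900 = (109/354 + sqrt(10))*940900 = 51279050/177 + 940900*sqrt(10)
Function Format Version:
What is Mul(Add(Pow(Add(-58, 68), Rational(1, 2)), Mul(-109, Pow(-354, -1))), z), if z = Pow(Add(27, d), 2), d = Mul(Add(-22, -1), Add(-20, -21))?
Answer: Add(Rational(51279050, 177), Mul(940900, Pow(10, Rational(1, 2)))) ≈ 3.2651e+6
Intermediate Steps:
d = 943 (d = Mul(-23, -41) = 943)
z = 940900 (z = Pow(Add(27, 943), 2) = Pow(970, 2) = 940900)
Mul(Add(Pow(Add(-58, 68), Rational(1, 2)), Mul(-109, Pow(-354, -1))), z) = Mul(Add(Pow(Add(-58, 68), Rational(1, 2)), Mul(-109, Pow(-354, -1))), 940900) = Mul(Add(Pow(10, Rational(1, 2)), Mul(-109, Rational(-1, 354))), 940900) = Mul(Add(Pow(10, Rational(1, 2)), Rational(109, 354)), 940900) = Mul(Add(Rational(109, 354), Pow(10, Rational(1, 2))), 940900) = Add(Rational(51279050, 177), Mul(940900, Pow(10, Rational(1, 2))))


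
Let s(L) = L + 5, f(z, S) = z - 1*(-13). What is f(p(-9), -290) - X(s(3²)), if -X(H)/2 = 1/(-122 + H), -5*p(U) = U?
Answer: 3991/270 ≈ 14.781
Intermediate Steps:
p(U) = -U/5
f(z, S) = 13 + z (f(z, S) = z + 13 = 13 + z)
s(L) = 5 + L
X(H) = -2/(-122 + H)
f(p(-9), -290) - X(s(3²)) = (13 - ⅕*(-9)) - (-2)/(-122 + (5 + 3²)) = (13 + 9/5) - (-2)/(-122 + (5 + 9)) = 74/5 - (-2)/(-122 + 14) = 74/5 - (-2)/(-108) = 74/5 - (-2)*(-1)/108 = 74/5 - 1*1/54 = 74/5 - 1/54 = 3991/270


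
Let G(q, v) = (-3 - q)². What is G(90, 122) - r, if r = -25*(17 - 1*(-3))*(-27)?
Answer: -4851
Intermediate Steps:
r = 13500 (r = -25*(17 + 3)*(-27) = -25*20*(-27) = -500*(-27) = 13500)
G(90, 122) - r = (3 + 90)² - 1*13500 = 93² - 13500 = 8649 - 13500 = -4851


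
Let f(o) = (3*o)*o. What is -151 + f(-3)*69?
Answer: 1712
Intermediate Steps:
f(o) = 3*o²
-151 + f(-3)*69 = -151 + (3*(-3)²)*69 = -151 + (3*9)*69 = -151 + 27*69 = -151 + 1863 = 1712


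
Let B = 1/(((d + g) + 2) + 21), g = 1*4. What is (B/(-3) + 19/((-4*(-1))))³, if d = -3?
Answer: 39651821/373248 ≈ 106.23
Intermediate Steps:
g = 4
B = 1/24 (B = 1/(((-3 + 4) + 2) + 21) = 1/((1 + 2) + 21) = 1/(3 + 21) = 1/24 ≈ 0.041667)
(B/(-3) + 19/((-4*(-1))))³ = ((1/24)/(-3) + 19/((-4*(-1))))³ = ((1/24)*(-⅓) + 19/4)³ = (-1/72 + 19*(¼))³ = (-1/72 + 19/4)³ = (341/72)³ = 39651821/373248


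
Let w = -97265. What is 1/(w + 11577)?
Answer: -1/85688 ≈ -1.1670e-5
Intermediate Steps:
1/(w + 11577) = 1/(-97265 + 11577) = 1/(-85688) = -1/85688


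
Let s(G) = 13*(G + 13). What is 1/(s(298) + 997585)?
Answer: 1/1001628 ≈ 9.9837e-7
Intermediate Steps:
s(G) = 169 + 13*G (s(G) = 13*(13 + G) = 169 + 13*G)
1/(s(298) + 997585) = 1/((169 + 13*298) + 997585) = 1/((169 + 3874) + 997585) = 1/(4043 + 997585) = 1/1001628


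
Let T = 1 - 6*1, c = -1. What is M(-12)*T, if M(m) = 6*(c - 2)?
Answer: 90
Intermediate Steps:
M(m) = -18 (M(m) = 6*(-1 - 2) = 6*(-3) = -18)
T = -5 (T = 1 - 6 = -5)
M(-12)*T = -18*(-5) = 90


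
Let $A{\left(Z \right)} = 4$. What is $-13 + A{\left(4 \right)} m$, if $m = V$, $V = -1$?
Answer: $-17$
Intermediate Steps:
$m = -1$
$-13 + A{\left(4 \right)} m = -13 + 4 \left(-1\right) = -13 - 4 = -17$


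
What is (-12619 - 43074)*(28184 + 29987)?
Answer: -3239717503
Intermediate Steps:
(-12619 - 43074)*(28184 + 29987) = -55693*58171 = -3239717503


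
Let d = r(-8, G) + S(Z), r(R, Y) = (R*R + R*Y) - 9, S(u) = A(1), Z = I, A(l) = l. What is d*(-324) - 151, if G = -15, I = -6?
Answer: -57175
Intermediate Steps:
Z = -6
S(u) = 1
r(R, Y) = -9 + R² + R*Y (r(R, Y) = (R² + R*Y) - 9 = -9 + R² + R*Y)
d = 176 (d = (-9 + (-8)² - 8*(-15)) + 1 = (-9 + 64 + 120) + 1 = 175 + 1 = 176)
d*(-324) - 151 = 176*(-324) - 151 = -57024 - 151 = -57175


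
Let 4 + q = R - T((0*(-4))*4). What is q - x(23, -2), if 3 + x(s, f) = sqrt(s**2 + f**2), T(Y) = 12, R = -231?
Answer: -244 - sqrt(533) ≈ -267.09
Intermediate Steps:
q = -247 (q = -4 + (-231 - 1*12) = -4 + (-231 - 12) = -4 - 243 = -247)
x(s, f) = -3 + sqrt(f**2 + s**2) (x(s, f) = -3 + sqrt(s**2 + f**2) = -3 + sqrt(f**2 + s**2))
q - x(23, -2) = -247 - (-3 + sqrt((-2)**2 + 23**2)) = -247 - (-3 + sqrt(4 + 529)) = -247 - (-3 + sqrt(533)) = -247 + (3 - sqrt(533)) = -244 - sqrt(533)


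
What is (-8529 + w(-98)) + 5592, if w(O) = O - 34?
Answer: -3069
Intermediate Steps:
w(O) = -34 + O
(-8529 + w(-98)) + 5592 = (-8529 + (-34 - 98)) + 5592 = (-8529 - 132) + 5592 = -8661 + 5592 = -3069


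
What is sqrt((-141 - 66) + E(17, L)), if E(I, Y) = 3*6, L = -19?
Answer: 3*I*sqrt(21) ≈ 13.748*I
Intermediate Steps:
E(I, Y) = 18
sqrt((-141 - 66) + E(17, L)) = sqrt((-141 - 66) + 18) = sqrt(-207 + 18) = sqrt(-189) = 3*I*sqrt(21)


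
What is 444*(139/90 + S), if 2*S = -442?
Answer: -1461574/15 ≈ -97438.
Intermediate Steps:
S = -221 (S = (1/2)*(-442) = -221)
444*(139/90 + S) = 444*(139/90 - 221) = 444*(-19751/90) = -1461574/15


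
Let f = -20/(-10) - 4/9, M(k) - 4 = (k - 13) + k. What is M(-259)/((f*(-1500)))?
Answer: 1581/7000 ≈ 0.22586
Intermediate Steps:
M(k) = -9 + 2*k (M(k) = 4 + ((k - 13) + k) = 4 + ((-13 + k) + k) = 4 + (-13 + 2*k) = -9 + 2*k)
f = 14/9 (f = -20*(-⅒) - 4*⅑ = 2 - 4/9 = 14/9 ≈ 1.5556)
M(-259)/((f*(-1500))) = (-9 + 2*(-259))/(((14/9)*(-1500))) = (-9 - 518)/(-7000/3) = -527*(-3/7000) = 1581/7000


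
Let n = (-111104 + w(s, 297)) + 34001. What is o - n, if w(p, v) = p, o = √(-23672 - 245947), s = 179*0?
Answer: 77103 + I*√269619 ≈ 77103.0 + 519.25*I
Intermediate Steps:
s = 0
o = I*√269619 (o = √(-269619) = I*√269619 ≈ 519.25*I)
n = -77103 (n = (-111104 + 0) + 34001 = -111104 + 34001 = -77103)
o - n = I*√269619 - 1*(-77103) = I*√269619 + 77103 = 77103 + I*√269619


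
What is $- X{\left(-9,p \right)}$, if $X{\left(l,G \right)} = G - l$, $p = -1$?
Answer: $-8$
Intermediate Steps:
$- X{\left(-9,p \right)} = - (-1 - -9) = - (-1 + 9) = \left(-1\right) 8 = -8$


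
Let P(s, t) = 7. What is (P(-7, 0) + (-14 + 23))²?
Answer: 256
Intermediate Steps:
(P(-7, 0) + (-14 + 23))² = (7 + (-14 + 23))² = (7 + 9)² = 16² = 256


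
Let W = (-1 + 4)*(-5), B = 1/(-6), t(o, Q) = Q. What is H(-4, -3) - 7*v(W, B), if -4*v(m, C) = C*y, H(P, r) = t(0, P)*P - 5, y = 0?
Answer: 11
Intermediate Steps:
B = -⅙ ≈ -0.16667
W = -15 (W = 3*(-5) = -15)
H(P, r) = -5 + P² (H(P, r) = P*P - 5 = P² - 5 = -5 + P²)
v(m, C) = 0 (v(m, C) = -C*0/4 = -¼*0 = 0)
H(-4, -3) - 7*v(W, B) = (-5 + (-4)²) - 7*0 = (-5 + 16) + 0 = 11 + 0 = 11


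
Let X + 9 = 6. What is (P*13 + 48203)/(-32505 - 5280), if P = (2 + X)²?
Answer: -16072/12595 ≈ -1.2761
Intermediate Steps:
X = -3 (X = -9 + 6 = -3)
P = 1 (P = (2 - 3)² = (-1)² = 1)
(P*13 + 48203)/(-32505 - 5280) = (1*13 + 48203)/(-32505 - 5280) = (13 + 48203)/(-37785) = 48216*(-1/37785) = -16072/12595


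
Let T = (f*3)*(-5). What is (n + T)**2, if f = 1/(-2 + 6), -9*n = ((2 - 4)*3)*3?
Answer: 49/16 ≈ 3.0625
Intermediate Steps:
n = 2 (n = -(2 - 4)*3*3/9 = -(-2*3)*3/9 = -(-2)*3/3 = -1/9*(-18) = 2)
f = 1/4 ≈ 0.25000
T = -15/4 (T = ((1/4)*3)*(-5) = (3/4)*(-5) = -15/4 ≈ -3.7500)
(n + T)**2 = (2 - 15/4)**2 = (-7/4)**2 = 49/16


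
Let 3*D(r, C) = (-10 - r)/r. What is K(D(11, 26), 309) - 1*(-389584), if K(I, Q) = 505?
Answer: 390089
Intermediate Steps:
D(r, C) = (-10 - r)/(3*r) (D(r, C) = ((-10 - r)/r)/3 = (-10 - r)/(3*r))
K(D(11, 26), 309) - 1*(-389584) = 505 - 1*(-389584) = 505 + 389584 = 390089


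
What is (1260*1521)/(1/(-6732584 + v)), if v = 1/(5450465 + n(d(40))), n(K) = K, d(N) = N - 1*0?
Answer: -4688425540699471116/363367 ≈ -1.2903e+13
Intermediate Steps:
d(N) = N (d(N) = N + 0 = N)
v = 1/5450505 (v = 1/(5450465 + 40) = 1/5450505 ≈ 1.8347e-7)
(1260*1521)/(1/(-6732584 + v)) = (1260*1521)/(1/(-6732584 + 1/5450505)) = 1916460/(1/(-36695982754919/5450505)) = 1916460/(-5450505/36695982754919) = 1916460*(-36695982754919/5450505) = -4688425540699471116/363367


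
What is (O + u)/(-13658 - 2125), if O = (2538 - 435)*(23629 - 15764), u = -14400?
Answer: -5508565/5261 ≈ -1047.1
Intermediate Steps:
O = 16540095 (O = 2103*7865 = 16540095)
(O + u)/(-13658 - 2125) = (16540095 - 14400)/(-13658 - 2125) = 16525695/(-15783) = 16525695*(-1/15783) = -5508565/5261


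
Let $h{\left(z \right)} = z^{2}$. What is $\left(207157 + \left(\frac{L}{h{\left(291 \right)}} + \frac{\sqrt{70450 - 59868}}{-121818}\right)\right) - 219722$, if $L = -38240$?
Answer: $- \frac{1064055005}{84681} - \frac{\sqrt{10582}}{121818} \approx -12565.0$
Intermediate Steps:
$\left(207157 + \left(\frac{L}{h{\left(291 \right)}} + \frac{\sqrt{70450 - 59868}}{-121818}\right)\right) - 219722 = \left(207157 + \left(- \frac{38240}{291^{2}} + \frac{\sqrt{70450 - 59868}}{-121818}\right)\right) - 219722 = \left(207157 - \left(\frac{38240}{84681} - \sqrt{10582} \left(- \frac{1}{121818}\right)\right)\right) - 219722 = \left(207157 - \left(\frac{38240}{84681} + \frac{\sqrt{10582}}{121818}\right)\right) - 219722 = \left(\frac{17542223677}{84681} - \frac{\sqrt{10582}}{121818}\right) - 219722 = - \frac{1064055005}{84681} - \frac{\sqrt{10582}}{121818}$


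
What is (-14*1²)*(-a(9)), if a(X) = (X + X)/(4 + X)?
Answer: 252/13 ≈ 19.385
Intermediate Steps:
a(X) = 2*X/(4 + X) (a(X) = (2*X)/(4 + X) = 2*X/(4 + X))
(-14*1²)*(-a(9)) = (-14*1²)*(-2*9/(4 + 9)) = (-14*1)*(-2*9/13) = -(-14)*2*9*(1/13) = -(-14)*18/13 = -14*(-18/13) = 252/13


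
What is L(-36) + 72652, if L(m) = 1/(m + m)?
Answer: 5230943/72 ≈ 72652.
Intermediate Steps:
L(m) = 1/(2*m)
L(-36) + 72652 = (1/2)/(-36) + 72652 = (1/2)*(-1/36) + 72652 = -1/72 + 72652 = 5230943/72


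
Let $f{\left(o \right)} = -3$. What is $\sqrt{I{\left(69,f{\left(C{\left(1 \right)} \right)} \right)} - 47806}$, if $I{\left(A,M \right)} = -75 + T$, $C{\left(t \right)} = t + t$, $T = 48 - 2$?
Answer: $3 i \sqrt{5315} \approx 218.71 i$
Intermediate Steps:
$T = 46$ ($T = 48 - 2 = 46$)
$C{\left(t \right)} = 2 t$
$I{\left(A,M \right)} = -29$ ($I{\left(A,M \right)} = -75 + 46 = -29$)
$\sqrt{I{\left(69,f{\left(C{\left(1 \right)} \right)} \right)} - 47806} = \sqrt{-29 - 47806} = \sqrt{-47835} = 3 i \sqrt{5315}$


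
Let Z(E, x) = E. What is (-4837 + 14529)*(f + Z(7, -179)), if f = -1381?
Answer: -13316808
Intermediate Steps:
(-4837 + 14529)*(f + Z(7, -179)) = (-4837 + 14529)*(-1381 + 7) = 9692*(-1374) = -13316808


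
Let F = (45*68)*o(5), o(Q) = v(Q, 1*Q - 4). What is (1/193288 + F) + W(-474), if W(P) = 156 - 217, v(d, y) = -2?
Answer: -1194713127/193288 ≈ -6181.0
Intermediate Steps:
o(Q) = -2
W(P) = -61
F = -6120 (F = (45*68)*(-2) = 3060*(-2) = -6120)
(1/193288 + F) + W(-474) = (1/193288 - 6120) - 61 = -1182922559/193288 - 61 = -1194713127/193288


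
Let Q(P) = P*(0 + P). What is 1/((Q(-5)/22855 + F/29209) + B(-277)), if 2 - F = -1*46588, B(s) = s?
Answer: -133514339/36770362968 ≈ -0.0036310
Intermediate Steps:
F = 46590 (F = 2 - (-1)*46588 = 2 - 1*(-46588) = 2 + 46588 = 46590)
Q(P) = P² (Q(P) = P*P = P²)
1/((Q(-5)/22855 + F/29209) + B(-277)) = 1/(((-5)²/22855 + 46590/29209) - 277) = 1/((25*(1/22855) + 46590*(1/29209)) - 277) = 1/((5/4571 + 46590/29209) - 277) = 1/(213108935/133514339 - 277) = 1/(-36770362968/133514339) = -133514339/36770362968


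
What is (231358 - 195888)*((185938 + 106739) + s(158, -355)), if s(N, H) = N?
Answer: 10386857450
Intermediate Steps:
(231358 - 195888)*((185938 + 106739) + s(158, -355)) = (231358 - 195888)*((185938 + 106739) + 158) = 35470*(292677 + 158) = 35470*292835 = 10386857450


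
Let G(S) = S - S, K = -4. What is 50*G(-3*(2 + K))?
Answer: 0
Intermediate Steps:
G(S) = 0
50*G(-3*(2 + K)) = 50*0 = 0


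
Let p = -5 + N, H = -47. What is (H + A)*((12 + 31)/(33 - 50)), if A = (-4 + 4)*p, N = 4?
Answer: 2021/17 ≈ 118.88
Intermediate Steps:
p = -1 (p = -5 + 4 = -1)
A = 0 (A = (-4 + 4)*(-1) = 0*(-1) = 0)
(H + A)*((12 + 31)/(33 - 50)) = (-47 + 0)*((12 + 31)/(33 - 50)) = -2021/(-17) = -2021*(-1)/17 = -47*(-43/17) = 2021/17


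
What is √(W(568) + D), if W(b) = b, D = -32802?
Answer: I*√32234 ≈ 179.54*I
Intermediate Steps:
√(W(568) + D) = √(568 - 32802) = √(-32234) = I*√32234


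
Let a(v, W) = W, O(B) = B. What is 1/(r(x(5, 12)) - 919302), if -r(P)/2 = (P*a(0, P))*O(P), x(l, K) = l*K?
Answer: -1/1351302 ≈ -7.4003e-7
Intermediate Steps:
x(l, K) = K*l
r(P) = -2*P³ (r(P) = -2*P*P*P = -2*P²*P = -2*P³)
1/(r(x(5, 12)) - 919302) = 1/(-2*(12*5)³ - 919302) = 1/(-2*60³ - 919302) = 1/(-2*216000 - 919302) = 1/(-432000 - 919302) = 1/(-1351302) = -1/1351302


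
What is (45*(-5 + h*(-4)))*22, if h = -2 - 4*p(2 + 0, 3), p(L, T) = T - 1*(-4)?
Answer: 113850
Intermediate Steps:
p(L, T) = 4 + T (p(L, T) = T + 4 = 4 + T)
h = -30 (h = -2 - 4*(4 + 3) = -2 - 4*7 = -2 - 28 = -30)
(45*(-5 + h*(-4)))*22 = (45*(-5 - 30*(-4)))*22 = (45*(-5 + 120))*22 = (45*115)*22 = 5175*22 = 113850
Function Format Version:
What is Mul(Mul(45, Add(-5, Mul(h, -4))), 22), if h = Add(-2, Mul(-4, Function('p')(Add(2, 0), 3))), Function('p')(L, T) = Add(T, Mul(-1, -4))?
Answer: 113850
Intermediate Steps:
Function('p')(L, T) = Add(4, T) (Function('p')(L, T) = Add(T, 4) = Add(4, T))
h = -30 (h = Add(-2, Mul(-4, Add(4, 3))) = Add(-2, Mul(-4, 7)) = Add(-2, -28) = -30)
Mul(Mul(45, Add(-5, Mul(h, -4))), 22) = Mul(Mul(45, Add(-5, Mul(-30, -4))), 22) = Mul(Mul(45, Add(-5, 120)), 22) = Mul(Mul(45, 115), 22) = Mul(5175, 22) = 113850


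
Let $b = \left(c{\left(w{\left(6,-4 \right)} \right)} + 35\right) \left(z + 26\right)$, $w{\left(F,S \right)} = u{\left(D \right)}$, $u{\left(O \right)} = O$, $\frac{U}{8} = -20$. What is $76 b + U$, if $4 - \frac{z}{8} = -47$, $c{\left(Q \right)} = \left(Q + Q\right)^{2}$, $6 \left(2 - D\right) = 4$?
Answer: $\frac{12499496}{9} \approx 1.3888 \cdot 10^{6}$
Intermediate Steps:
$U = -160$ ($U = 8 \left(-20\right) = -160$)
$D = \frac{4}{3}$ ($D = 2 - \frac{2}{3} = \frac{4}{3} \approx 1.3333$)
$w{\left(F,S \right)} = \frac{4}{3}$
$c{\left(Q \right)} = 4 Q^{2}$ ($c{\left(Q \right)} = \left(2 Q\right)^{2} = 4 Q^{2}$)
$z = 408$ ($z = 32 - -376 = 32 + 376 = 408$)
$b = \frac{164486}{9}$ ($b = \left(4 \left(\frac{4}{3}\right)^{2} + 35\right) \left(408 + 26\right) = \left(4 \cdot \frac{16}{9} + 35\right) 434 = \left(\frac{64}{9} + 35\right) 434 = \frac{379}{9} \cdot 434 = \frac{164486}{9} \approx 18276.0$)
$76 b + U = 76 \cdot \frac{164486}{9} - 160 = \frac{12500936}{9} - 160 = \frac{12499496}{9}$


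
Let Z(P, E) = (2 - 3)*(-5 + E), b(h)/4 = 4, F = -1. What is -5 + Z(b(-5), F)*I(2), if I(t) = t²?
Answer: 19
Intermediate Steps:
b(h) = 16 (b(h) = 4*4 = 16)
Z(P, E) = 5 - E (Z(P, E) = -(-5 + E) = 5 - E)
-5 + Z(b(-5), F)*I(2) = -5 + (5 - 1*(-1))*2² = -5 + (5 + 1)*4 = -5 + 6*4 = -5 + 24 = 19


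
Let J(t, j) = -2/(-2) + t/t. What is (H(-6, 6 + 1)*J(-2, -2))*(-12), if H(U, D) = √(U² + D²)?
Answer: -24*√85 ≈ -221.27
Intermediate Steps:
H(U, D) = √(D² + U²)
J(t, j) = 2 (J(t, j) = -2*(-½) + 1 = 1 + 1 = 2)
(H(-6, 6 + 1)*J(-2, -2))*(-12) = (√((6 + 1)² + (-6)²)*2)*(-12) = (√(7² + 36)*2)*(-12) = (√(49 + 36)*2)*(-12) = (√85*2)*(-12) = (2*√85)*(-12) = -24*√85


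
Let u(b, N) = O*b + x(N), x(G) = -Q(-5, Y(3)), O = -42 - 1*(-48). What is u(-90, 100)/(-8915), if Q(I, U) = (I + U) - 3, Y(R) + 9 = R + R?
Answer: 529/8915 ≈ 0.059338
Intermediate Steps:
O = 6 (O = -42 + 48 = 6)
Y(R) = -9 + 2*R (Y(R) = -9 + (R + R) = -9 + 2*R)
Q(I, U) = -3 + I + U
x(G) = 11 (x(G) = -(-3 - 5 + (-9 + 2*3)) = -(-3 - 5 + (-9 + 6)) = -(-3 - 5 - 3) = -1*(-11) = 11)
u(b, N) = 11 + 6*b (u(b, N) = 6*b + 11 = 11 + 6*b)
u(-90, 100)/(-8915) = (11 + 6*(-90))/(-8915) = (11 - 540)*(-1/8915) = -529*(-1/8915) = 529/8915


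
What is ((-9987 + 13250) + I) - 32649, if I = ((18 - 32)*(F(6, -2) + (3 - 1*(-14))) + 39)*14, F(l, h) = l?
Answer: -33348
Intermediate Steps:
I = -3962 (I = ((18 - 32)*(6 + (3 - 1*(-14))) + 39)*14 = (-14*(6 + (3 + 14)) + 39)*14 = (-14*(6 + 17) + 39)*14 = (-14*23 + 39)*14 = (-322 + 39)*14 = -283*14 = -3962)
((-9987 + 13250) + I) - 32649 = ((-9987 + 13250) - 3962) - 32649 = (3263 - 3962) - 32649 = -699 - 32649 = -33348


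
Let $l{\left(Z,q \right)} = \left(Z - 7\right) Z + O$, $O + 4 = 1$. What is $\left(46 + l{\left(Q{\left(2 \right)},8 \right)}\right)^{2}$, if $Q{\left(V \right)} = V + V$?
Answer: $961$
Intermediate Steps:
$O = -3$ ($O = -4 + 1 = -3$)
$Q{\left(V \right)} = 2 V$
$l{\left(Z,q \right)} = -3 + Z \left(-7 + Z\right)$ ($l{\left(Z,q \right)} = \left(Z - 7\right) Z - 3 = \left(-7 + Z\right) Z - 3 = Z \left(-7 + Z\right) - 3 = -3 + Z \left(-7 + Z\right)$)
$\left(46 + l{\left(Q{\left(2 \right)},8 \right)}\right)^{2} = \left(46 - \left(3 - 16 + 7 \cdot 2 \cdot 2\right)\right)^{2} = \left(46 - \left(31 - 16\right)\right)^{2} = \left(46 - 15\right)^{2} = 31^{2} = 961$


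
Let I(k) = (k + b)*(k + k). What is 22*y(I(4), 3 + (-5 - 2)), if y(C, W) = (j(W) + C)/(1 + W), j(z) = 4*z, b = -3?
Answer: 176/3 ≈ 58.667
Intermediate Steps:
I(k) = 2*k*(-3 + k) (I(k) = (k - 3)*(k + k) = (-3 + k)*(2*k) = 2*k*(-3 + k))
y(C, W) = (C + 4*W)/(1 + W) (y(C, W) = (4*W + C)/(1 + W) = (C + 4*W)/(1 + W))
22*y(I(4), 3 + (-5 - 2)) = 22*((2*4*(-3 + 4) + 4*(3 + (-5 - 2)))/(1 + (3 + (-5 - 2)))) = 22*((2*4*1 + 4*(3 - 7))/(1 + (3 - 7))) = 22*((8 + 4*(-4))/(1 - 4)) = 22*((8 - 16)/(-3)) = 22*(-⅓*(-8)) = 22*(8/3) = 176/3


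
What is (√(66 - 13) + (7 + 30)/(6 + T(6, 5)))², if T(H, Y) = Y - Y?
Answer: 3277/36 + 37*√53/3 ≈ 180.82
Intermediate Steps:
T(H, Y) = 0
(√(66 - 13) + (7 + 30)/(6 + T(6, 5)))² = (√(66 - 13) + (7 + 30)/(6 + 0))² = (√53 + 37/6)² = (37/6 + √53)²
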